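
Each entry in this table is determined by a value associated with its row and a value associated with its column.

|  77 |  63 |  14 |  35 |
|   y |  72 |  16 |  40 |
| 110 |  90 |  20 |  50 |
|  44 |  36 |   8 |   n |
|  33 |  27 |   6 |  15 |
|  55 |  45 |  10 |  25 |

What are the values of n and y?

n = 20, y = 88

Each row is a constant multiple of every other row — this is a multiplication table with the headers hidden.
Row 4 is 8/14 = 4/7 times row 1, so its entry in column 4 is 35 × 4/7 = 20.
Row 2 is 16/14 = 8/7 times row 1, so its entry in column 1 is 77 × 8/7 = 88.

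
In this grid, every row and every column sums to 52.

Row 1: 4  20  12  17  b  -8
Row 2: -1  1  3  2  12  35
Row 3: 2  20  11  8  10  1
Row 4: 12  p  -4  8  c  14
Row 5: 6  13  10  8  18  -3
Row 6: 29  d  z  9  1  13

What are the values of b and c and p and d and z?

b = 7, c = 4, p = 18, d = -20, z = 20

The known cells in row 1 total 45, leaving 52 − 45 = 7 for the blank.
The known cells in column 5 total 48, leaving 52 − 48 = 4 for the blank.
The known cells in row 4 total 34, leaving 52 − 34 = 18 for the blank.
The known cells in column 2 total 72, leaving 52 − 72 = -20 for the blank.
The known cells in row 6 total 32, leaving 52 − 32 = 20 for the blank.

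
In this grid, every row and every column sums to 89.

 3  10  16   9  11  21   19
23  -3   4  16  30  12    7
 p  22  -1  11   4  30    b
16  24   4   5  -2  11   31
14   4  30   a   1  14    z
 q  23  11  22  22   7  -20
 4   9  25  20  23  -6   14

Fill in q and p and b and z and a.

q = 24, p = 5, b = 18, z = 20, a = 6

Column 4 has 9 + 16 + 11 + 5 + 22 + 20 = 83; the blank must be 89 − 83 = 6.
Row 5 has 14 + 4 + 30 + 6 + 1 + 14 = 69; the blank must be 89 − 69 = 20.
Row 6 has 23 + 11 + 22 + 22 + 7 − 20 = 65; the blank must be 89 − 65 = 24.
Column 1 has 3 + 23 + 16 + 14 + 24 + 4 = 84; the blank must be 89 − 84 = 5.
Row 3 has 5 + 22 − 1 + 11 + 4 + 30 = 71; the blank must be 89 − 71 = 18.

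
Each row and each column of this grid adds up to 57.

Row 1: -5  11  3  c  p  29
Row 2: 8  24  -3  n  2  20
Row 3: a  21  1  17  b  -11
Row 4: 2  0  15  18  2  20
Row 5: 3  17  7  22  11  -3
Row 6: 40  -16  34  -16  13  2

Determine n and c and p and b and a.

n = 6, c = 10, p = 9, b = 20, a = 9

Column 1: -5 + 8 + 2 + 3 + 40 = 48, so its missing entry is 57 − 48 = 9.
Row 3: 9 + 21 + 1 + 17 − 11 = 37, so its missing entry is 57 − 37 = 20.
Column 5: 2 + 20 + 2 + 11 + 13 = 48, so its missing entry is 57 − 48 = 9.
Row 1: -5 + 11 + 3 + 9 + 29 = 47, so its missing entry is 57 − 47 = 10.
Row 2: 8 + 24 − 3 + 2 + 20 = 51, so its missing entry is 57 − 51 = 6.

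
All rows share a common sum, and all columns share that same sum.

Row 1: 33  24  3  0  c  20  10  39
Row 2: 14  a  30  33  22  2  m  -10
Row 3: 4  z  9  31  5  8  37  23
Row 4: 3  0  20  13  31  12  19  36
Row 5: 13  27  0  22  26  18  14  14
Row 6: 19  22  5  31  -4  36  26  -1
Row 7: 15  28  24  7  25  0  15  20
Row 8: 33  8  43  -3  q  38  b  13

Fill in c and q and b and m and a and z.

c = 5, q = 24, b = -22, m = 35, a = 8, z = 17

Rows 4 and 5 both sum to 134, so that's the common total.
The known cells in row 1 total 129, leaving 134 − 129 = 5 for the blank.
The known cells in column 5 total 110, leaving 134 − 110 = 24 for the blank.
The known cells in row 3 total 117, leaving 134 − 117 = 17 for the blank.
The known cells in column 2 total 126, leaving 134 − 126 = 8 for the blank.
The known cells in row 8 total 156, leaving 134 − 156 = -22 for the blank.
The known cells in row 2 total 99, leaving 134 − 99 = 35 for the blank.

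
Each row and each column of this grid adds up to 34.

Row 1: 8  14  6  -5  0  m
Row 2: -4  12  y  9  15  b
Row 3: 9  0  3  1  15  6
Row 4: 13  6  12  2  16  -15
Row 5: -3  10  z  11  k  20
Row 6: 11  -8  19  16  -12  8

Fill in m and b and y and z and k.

The known cells in column 5 total 34, leaving 34 − 34 = 0 for the blank.
The known cells in row 5 total 38, leaving 34 − 38 = -4 for the blank.
The known cells in column 3 total 36, leaving 34 − 36 = -2 for the blank.
The known cells in row 2 total 30, leaving 34 − 30 = 4 for the blank.
The known cells in row 1 total 23, leaving 34 − 23 = 11 for the blank.

m = 11, b = 4, y = -2, z = -4, k = 0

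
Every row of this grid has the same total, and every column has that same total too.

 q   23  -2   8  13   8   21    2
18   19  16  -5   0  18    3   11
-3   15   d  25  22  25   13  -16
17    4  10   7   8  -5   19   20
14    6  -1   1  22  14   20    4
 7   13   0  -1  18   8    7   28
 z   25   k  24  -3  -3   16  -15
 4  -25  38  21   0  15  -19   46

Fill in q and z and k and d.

q = 7, z = 16, k = 20, d = -1

Rows 2 and 4 both sum to 80, so that's the common total.
Row 3 has -3 + 15 + 25 + 22 + 25 + 13 − 16 = 81; the blank must be 80 − 81 = -1.
Column 3 has -2 + 16 − 1 + 10 − 1 + 0 + 38 = 60; the blank must be 80 − 60 = 20.
Row 7 has 25 + 20 + 24 − 3 − 3 + 16 − 15 = 64; the blank must be 80 − 64 = 16.
Row 1 has 23 − 2 + 8 + 13 + 8 + 21 + 2 = 73; the blank must be 80 − 73 = 7.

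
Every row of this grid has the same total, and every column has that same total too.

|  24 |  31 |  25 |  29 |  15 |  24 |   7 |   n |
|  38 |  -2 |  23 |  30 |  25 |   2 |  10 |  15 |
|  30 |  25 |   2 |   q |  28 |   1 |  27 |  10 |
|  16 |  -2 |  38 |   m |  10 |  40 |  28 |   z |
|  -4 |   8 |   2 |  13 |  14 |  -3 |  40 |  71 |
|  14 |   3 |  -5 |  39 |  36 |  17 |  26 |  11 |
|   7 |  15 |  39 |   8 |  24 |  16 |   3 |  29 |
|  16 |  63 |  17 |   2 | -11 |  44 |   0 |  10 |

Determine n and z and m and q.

Rows 2 and 5 both sum to 141, so that's the common total.
The known cells in row 3 total 123, leaving 141 − 123 = 18 for the blank.
The known cells in row 1 total 155, leaving 141 − 155 = -14 for the blank.
The known cells in column 4 total 139, leaving 141 − 139 = 2 for the blank.
The known cells in row 4 total 132, leaving 141 − 132 = 9 for the blank.

n = -14, z = 9, m = 2, q = 18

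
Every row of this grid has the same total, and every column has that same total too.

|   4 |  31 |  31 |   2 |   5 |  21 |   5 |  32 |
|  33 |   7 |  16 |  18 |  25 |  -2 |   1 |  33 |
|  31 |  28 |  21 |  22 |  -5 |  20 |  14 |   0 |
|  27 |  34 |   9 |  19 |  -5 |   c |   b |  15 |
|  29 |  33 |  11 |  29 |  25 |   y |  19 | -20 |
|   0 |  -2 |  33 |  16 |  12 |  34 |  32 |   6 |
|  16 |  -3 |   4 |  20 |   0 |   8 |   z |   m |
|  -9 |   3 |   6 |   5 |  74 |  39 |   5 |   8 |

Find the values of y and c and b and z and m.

Rows 1 and 2 both sum to 131, so that's the common total.
The known cells in column 8 total 74, leaving 131 − 74 = 57 for the blank.
The known cells in row 5 total 126, leaving 131 − 126 = 5 for the blank.
The known cells in row 7 total 102, leaving 131 − 102 = 29 for the blank.
The known cells in column 7 total 105, leaving 131 − 105 = 26 for the blank.
The known cells in row 4 total 125, leaving 131 − 125 = 6 for the blank.

y = 5, c = 6, b = 26, z = 29, m = 57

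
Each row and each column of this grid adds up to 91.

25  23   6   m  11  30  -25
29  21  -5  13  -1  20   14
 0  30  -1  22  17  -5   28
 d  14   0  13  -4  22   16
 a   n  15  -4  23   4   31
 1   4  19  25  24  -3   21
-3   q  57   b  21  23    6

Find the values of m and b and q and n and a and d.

Row 1: 25 + 23 + 6 + 11 + 30 − 25 = 70, so its missing entry is 91 − 70 = 21.
Row 4: 14 + 0 + 13 − 4 + 22 + 16 = 61, so its missing entry is 91 − 61 = 30.
Column 1: 25 + 29 + 0 + 30 + 1 − 3 = 82, so its missing entry is 91 − 82 = 9.
Column 4: 21 + 13 + 22 + 13 − 4 + 25 = 90, so its missing entry is 91 − 90 = 1.
Row 7: -3 + 57 + 1 + 21 + 23 + 6 = 105, so its missing entry is 91 − 105 = -14.
Row 5: 9 + 15 − 4 + 23 + 4 + 31 = 78, so its missing entry is 91 − 78 = 13.

m = 21, b = 1, q = -14, n = 13, a = 9, d = 30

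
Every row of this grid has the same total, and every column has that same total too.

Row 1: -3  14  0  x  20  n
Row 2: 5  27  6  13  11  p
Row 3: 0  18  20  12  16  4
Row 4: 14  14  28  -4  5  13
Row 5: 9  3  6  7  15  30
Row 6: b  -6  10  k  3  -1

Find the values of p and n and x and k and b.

Rows 3 and 4 both sum to 70, so that's the common total.
Row 2: 5 + 27 + 6 + 13 + 11 = 62, so its missing entry is 70 − 62 = 8.
Column 1: -3 + 5 + 0 + 14 + 9 = 25, so its missing entry is 70 − 25 = 45.
Column 6: 8 + 4 + 13 + 30 − 1 = 54, so its missing entry is 70 − 54 = 16.
Row 1: -3 + 14 + 0 + 20 + 16 = 47, so its missing entry is 70 − 47 = 23.
Row 6: 45 − 6 + 10 + 3 − 1 = 51, so its missing entry is 70 − 51 = 19.

p = 8, n = 16, x = 23, k = 19, b = 45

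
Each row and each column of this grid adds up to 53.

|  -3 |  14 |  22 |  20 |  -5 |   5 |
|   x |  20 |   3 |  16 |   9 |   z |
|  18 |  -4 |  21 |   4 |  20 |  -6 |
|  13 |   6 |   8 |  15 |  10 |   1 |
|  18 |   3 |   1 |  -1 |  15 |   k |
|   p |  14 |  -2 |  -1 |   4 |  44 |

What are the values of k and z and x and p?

k = 17, z = -8, x = 13, p = -6

The known cells in row 5 total 36, leaving 53 − 36 = 17 for the blank.
The known cells in row 6 total 59, leaving 53 − 59 = -6 for the blank.
The known cells in column 1 total 40, leaving 53 − 40 = 13 for the blank.
The known cells in row 2 total 61, leaving 53 − 61 = -8 for the blank.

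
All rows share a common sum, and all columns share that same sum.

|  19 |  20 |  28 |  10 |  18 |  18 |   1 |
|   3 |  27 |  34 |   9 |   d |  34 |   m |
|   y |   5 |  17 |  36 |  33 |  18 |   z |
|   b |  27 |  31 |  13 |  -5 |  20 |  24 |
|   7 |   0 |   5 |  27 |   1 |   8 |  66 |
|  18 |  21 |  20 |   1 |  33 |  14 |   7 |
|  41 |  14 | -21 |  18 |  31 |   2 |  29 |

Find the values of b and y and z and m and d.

Rows 1 and 5 both sum to 114, so that's the common total.
Column 5 has 18 + 33 − 5 + 1 + 33 + 31 = 111; the blank must be 114 − 111 = 3.
Row 4 has 27 + 31 + 13 − 5 + 20 + 24 = 110; the blank must be 114 − 110 = 4.
Column 1 has 19 + 3 + 4 + 7 + 18 + 41 = 92; the blank must be 114 − 92 = 22.
Row 3 has 22 + 5 + 17 + 36 + 33 + 18 = 131; the blank must be 114 − 131 = -17.
Row 2 has 3 + 27 + 34 + 9 + 3 + 34 = 110; the blank must be 114 − 110 = 4.

b = 4, y = 22, z = -17, m = 4, d = 3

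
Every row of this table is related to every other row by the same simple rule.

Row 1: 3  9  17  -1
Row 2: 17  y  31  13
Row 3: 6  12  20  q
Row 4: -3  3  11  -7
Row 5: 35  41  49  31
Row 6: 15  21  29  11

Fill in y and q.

y = 23, q = 2

The difference between any two rows is the same in every column — this is an addition table with the headers hidden.
Row 2 minus row 1 is 17 − 3 = 14, so its entry in column 2 is 9 + 14 = 23.
Row 3 minus row 1 is 6 − 3 = 3, so its entry in column 4 is -1 + 3 = 2.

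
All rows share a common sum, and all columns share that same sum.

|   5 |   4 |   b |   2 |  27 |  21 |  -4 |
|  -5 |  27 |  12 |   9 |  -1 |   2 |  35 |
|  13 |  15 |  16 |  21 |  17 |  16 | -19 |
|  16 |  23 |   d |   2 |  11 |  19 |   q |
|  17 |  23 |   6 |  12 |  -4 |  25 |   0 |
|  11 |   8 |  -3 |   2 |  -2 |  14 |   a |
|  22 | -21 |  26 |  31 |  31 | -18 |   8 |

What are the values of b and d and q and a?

b = 24, d = -2, q = 10, a = 49

Rows 2 and 3 both sum to 79, so that's the common total.
The known cells in row 1 total 55, leaving 79 − 55 = 24 for the blank.
The known cells in row 6 total 30, leaving 79 − 30 = 49 for the blank.
The known cells in column 3 total 81, leaving 79 − 81 = -2 for the blank.
The known cells in row 4 total 69, leaving 79 − 69 = 10 for the blank.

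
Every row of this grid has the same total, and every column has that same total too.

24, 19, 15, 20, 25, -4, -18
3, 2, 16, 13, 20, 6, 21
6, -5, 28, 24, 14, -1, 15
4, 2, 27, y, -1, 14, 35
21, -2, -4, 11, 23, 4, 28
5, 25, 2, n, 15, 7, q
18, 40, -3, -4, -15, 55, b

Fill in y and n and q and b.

y = 0, n = 17, q = 10, b = -10

Rows 1 and 2 both sum to 81, so that's the common total.
Row 4: 4 + 2 + 27 − 1 + 14 + 35 = 81, so its missing entry is 81 − 81 = 0.
Column 4: 20 + 13 + 24 + 0 + 11 − 4 = 64, so its missing entry is 81 − 64 = 17.
Row 7: 18 + 40 − 3 − 4 − 15 + 55 = 91, so its missing entry is 81 − 91 = -10.
Row 6: 5 + 25 + 2 + 17 + 15 + 7 = 71, so its missing entry is 81 − 71 = 10.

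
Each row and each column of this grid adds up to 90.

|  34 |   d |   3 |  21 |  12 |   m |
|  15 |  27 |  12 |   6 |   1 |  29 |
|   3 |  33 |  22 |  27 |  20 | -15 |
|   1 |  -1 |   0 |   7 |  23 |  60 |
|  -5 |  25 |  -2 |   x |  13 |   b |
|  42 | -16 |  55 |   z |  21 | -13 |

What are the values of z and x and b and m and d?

Column 2: 27 + 33 − 1 + 25 − 16 = 68, so its missing entry is 90 − 68 = 22.
Row 1: 34 + 22 + 3 + 21 + 12 = 92, so its missing entry is 90 − 92 = -2.
Column 6: -2 + 29 − 15 + 60 − 13 = 59, so its missing entry is 90 − 59 = 31.
Row 5: -5 + 25 − 2 + 13 + 31 = 62, so its missing entry is 90 − 62 = 28.
Row 6: 42 − 16 + 55 + 21 − 13 = 89, so its missing entry is 90 − 89 = 1.

z = 1, x = 28, b = 31, m = -2, d = 22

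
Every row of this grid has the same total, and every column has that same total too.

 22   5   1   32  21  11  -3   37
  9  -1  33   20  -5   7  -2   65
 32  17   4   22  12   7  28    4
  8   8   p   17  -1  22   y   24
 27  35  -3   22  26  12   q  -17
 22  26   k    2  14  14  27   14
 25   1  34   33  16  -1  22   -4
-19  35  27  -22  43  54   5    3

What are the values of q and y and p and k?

q = 24, y = 25, p = 23, k = 7

Rows 1 and 2 both sum to 126, so that's the common total.
Row 6: 22 + 26 + 2 + 14 + 14 + 27 + 14 = 119, so its missing entry is 126 − 119 = 7.
Column 3: 1 + 33 + 4 − 3 + 7 + 34 + 27 = 103, so its missing entry is 126 − 103 = 23.
Row 5: 27 + 35 − 3 + 22 + 26 + 12 − 17 = 102, so its missing entry is 126 − 102 = 24.
Row 4: 8 + 8 + 23 + 17 − 1 + 22 + 24 = 101, so its missing entry is 126 − 101 = 25.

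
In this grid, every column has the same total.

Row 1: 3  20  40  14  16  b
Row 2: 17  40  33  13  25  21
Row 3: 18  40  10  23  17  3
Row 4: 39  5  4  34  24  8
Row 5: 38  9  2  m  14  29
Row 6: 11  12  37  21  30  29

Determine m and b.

m = 21, b = 36

The complete columns each total 126.
Column 4 is missing 126 − 105 = 21 (since 14 + 13 + 23 + 34 + 21 = 105).
Column 6 is missing 126 − 90 = 36 (since 21 + 3 + 8 + 29 + 29 = 90).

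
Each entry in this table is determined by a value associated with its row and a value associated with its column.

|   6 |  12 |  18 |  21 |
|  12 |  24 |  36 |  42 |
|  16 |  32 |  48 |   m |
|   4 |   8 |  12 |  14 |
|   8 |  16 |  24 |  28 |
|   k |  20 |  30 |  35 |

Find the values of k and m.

Each row is a constant multiple of every other row — this is a multiplication table with the headers hidden.
Row 6 is 20/12 = 5/3 times row 1, so its entry in column 1 is 6 × 5/3 = 10.
Row 3 is 32/12 = 8/3 times row 1, so its entry in column 4 is 21 × 8/3 = 56.

k = 10, m = 56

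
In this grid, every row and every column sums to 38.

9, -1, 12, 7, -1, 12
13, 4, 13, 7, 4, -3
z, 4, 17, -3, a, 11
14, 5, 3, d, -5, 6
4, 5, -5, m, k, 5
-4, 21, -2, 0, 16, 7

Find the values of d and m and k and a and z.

Column 1 has 9 + 13 + 14 + 4 − 4 = 36; the blank must be 38 − 36 = 2.
Row 3 has 2 + 4 + 17 − 3 + 11 = 31; the blank must be 38 − 31 = 7.
Column 5 has -1 + 4 + 7 − 5 + 16 = 21; the blank must be 38 − 21 = 17.
Row 5 has 4 + 5 − 5 + 17 + 5 = 26; the blank must be 38 − 26 = 12.
Row 4 has 14 + 5 + 3 − 5 + 6 = 23; the blank must be 38 − 23 = 15.

d = 15, m = 12, k = 17, a = 7, z = 2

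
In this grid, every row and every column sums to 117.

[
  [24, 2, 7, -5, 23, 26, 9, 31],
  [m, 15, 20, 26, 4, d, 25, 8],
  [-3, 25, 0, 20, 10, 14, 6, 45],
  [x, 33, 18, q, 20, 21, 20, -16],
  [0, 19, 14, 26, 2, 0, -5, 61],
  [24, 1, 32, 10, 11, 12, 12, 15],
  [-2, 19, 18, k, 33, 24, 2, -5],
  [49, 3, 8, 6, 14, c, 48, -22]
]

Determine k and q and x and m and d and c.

The known cells in row 8 total 106, leaving 117 − 106 = 11 for the blank.
The known cells in column 6 total 108, leaving 117 − 108 = 9 for the blank.
The known cells in row 2 total 107, leaving 117 − 107 = 10 for the blank.
The known cells in column 1 total 102, leaving 117 − 102 = 15 for the blank.
The known cells in row 4 total 111, leaving 117 − 111 = 6 for the blank.
The known cells in row 7 total 89, leaving 117 − 89 = 28 for the blank.

k = 28, q = 6, x = 15, m = 10, d = 9, c = 11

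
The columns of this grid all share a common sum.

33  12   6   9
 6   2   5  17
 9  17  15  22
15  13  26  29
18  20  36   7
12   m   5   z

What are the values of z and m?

z = 9, m = 29

The complete columns each total 93.
Column 4 is missing 93 − 84 = 9 (since 9 + 17 + 22 + 29 + 7 = 84).
Column 2 is missing 93 − 64 = 29 (since 12 + 2 + 17 + 13 + 20 = 64).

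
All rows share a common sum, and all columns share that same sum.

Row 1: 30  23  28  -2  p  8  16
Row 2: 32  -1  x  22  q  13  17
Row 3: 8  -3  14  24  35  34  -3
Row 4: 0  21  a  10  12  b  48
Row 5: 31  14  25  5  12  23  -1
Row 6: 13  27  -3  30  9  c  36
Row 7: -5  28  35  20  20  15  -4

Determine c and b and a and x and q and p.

c = -3, b = 19, a = -1, x = 11, q = 15, p = 6

Rows 3 and 5 both sum to 109, so that's the common total.
The known cells in row 6 total 112, leaving 109 − 112 = -3 for the blank.
The known cells in row 1 total 103, leaving 109 − 103 = 6 for the blank.
The known cells in column 5 total 94, leaving 109 − 94 = 15 for the blank.
The known cells in row 2 total 98, leaving 109 − 98 = 11 for the blank.
The known cells in column 3 total 110, leaving 109 − 110 = -1 for the blank.
The known cells in row 4 total 90, leaving 109 − 90 = 19 for the blank.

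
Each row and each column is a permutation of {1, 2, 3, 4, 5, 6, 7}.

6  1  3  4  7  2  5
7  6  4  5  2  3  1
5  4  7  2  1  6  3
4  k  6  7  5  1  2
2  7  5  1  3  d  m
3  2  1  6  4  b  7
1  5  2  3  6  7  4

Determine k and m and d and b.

k = 3, m = 6, d = 4, b = 5

For row 4, column 2: row 4 already has {1, 2, 4, 5, 6, 7}; that leaves 3.
For row 6, column 6: row 6 already has {1, 2, 3, 4, 6, 7}; that leaves 5.
For row 5, column 6: column 6 already has {1, 2, 3, 5, 6, 7}; that leaves 4.
Cell (5,7): row 5 already has {1, 2, 3, 4, 5, 7} → 6.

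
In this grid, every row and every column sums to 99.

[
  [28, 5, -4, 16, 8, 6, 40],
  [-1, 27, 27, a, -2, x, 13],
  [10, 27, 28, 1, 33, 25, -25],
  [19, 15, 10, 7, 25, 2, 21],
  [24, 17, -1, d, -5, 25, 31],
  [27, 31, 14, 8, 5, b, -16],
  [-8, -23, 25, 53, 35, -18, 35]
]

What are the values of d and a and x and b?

The known cells in row 6 total 69, leaving 99 − 69 = 30 for the blank.
The known cells in column 6 total 70, leaving 99 − 70 = 29 for the blank.
The known cells in row 2 total 93, leaving 99 − 93 = 6 for the blank.
The known cells in row 5 total 91, leaving 99 − 91 = 8 for the blank.

d = 8, a = 6, x = 29, b = 30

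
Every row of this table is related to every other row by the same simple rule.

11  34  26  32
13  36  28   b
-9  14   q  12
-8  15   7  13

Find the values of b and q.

The difference between any two rows is the same in every column — this is an addition table with the headers hidden.
Row 2 minus row 1 is 13 − 11 = 2, so its entry in column 4 is 32 + 2 = 34.
Row 3 minus row 1 is -9 − 11 = -20, so its entry in column 3 is 26 + (-20) = 6.

b = 34, q = 6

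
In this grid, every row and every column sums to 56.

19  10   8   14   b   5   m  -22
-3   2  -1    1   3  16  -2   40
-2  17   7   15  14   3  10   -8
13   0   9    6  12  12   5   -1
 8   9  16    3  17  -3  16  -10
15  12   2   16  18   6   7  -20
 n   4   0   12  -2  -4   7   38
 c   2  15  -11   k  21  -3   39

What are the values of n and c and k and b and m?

n = 1, c = 5, k = -12, b = 6, m = 16

The known cells in column 7 total 40, leaving 56 − 40 = 16 for the blank.
The known cells in row 1 total 50, leaving 56 − 50 = 6 for the blank.
The known cells in column 5 total 68, leaving 56 − 68 = -12 for the blank.
The known cells in row 8 total 51, leaving 56 − 51 = 5 for the blank.
The known cells in row 7 total 55, leaving 56 − 55 = 1 for the blank.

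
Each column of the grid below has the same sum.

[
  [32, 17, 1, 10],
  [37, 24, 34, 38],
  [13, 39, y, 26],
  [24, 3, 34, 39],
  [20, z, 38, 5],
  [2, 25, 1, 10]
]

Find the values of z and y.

z = 20, y = 20

Columns 1 and 4 both add up to 128, so every column sums to 128.
Column 2: 17 + 24 + 39 + 3 + 25 = 108, so the missing entry is 128 − 108 = 20.
Column 3: 1 + 34 + 34 + 38 + 1 = 108, so the missing entry is 128 − 108 = 20.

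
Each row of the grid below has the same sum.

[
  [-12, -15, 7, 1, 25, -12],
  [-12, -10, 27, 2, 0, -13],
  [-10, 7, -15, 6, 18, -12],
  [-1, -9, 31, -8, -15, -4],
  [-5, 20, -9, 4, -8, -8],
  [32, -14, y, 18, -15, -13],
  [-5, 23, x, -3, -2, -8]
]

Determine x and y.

x = -11, y = -14

The complete rows each total -6.
Row 7 is missing -6 − 5 = -11 (since -5 + 23 − 3 − 2 − 8 = 5).
Row 6 is missing -6 − 8 = -14 (since 32 − 14 + 18 − 15 − 13 = 8).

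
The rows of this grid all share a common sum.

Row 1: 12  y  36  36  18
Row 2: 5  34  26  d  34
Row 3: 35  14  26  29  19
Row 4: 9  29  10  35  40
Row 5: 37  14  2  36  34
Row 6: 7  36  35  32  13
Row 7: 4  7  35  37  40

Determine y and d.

Rows 3 and 7 both add up to 123, so every row sums to 123.
Row 1: 12 + 36 + 36 + 18 = 102, so the missing entry is 123 − 102 = 21.
Row 2: 5 + 34 + 26 + 34 = 99, so the missing entry is 123 − 99 = 24.

y = 21, d = 24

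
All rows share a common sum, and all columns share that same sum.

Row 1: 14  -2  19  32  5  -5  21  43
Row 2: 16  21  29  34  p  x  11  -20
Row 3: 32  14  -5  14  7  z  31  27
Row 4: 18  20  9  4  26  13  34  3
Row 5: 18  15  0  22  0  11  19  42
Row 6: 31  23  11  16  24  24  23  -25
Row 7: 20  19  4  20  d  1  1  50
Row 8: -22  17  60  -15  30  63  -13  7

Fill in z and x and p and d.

z = 7, x = 13, p = 23, d = 12

Rows 1 and 4 both sum to 127, so that's the common total.
Row 3: 32 + 14 − 5 + 14 + 7 + 31 + 27 = 120, so its missing entry is 127 − 120 = 7.
Row 7: 20 + 19 + 4 + 20 + 1 + 1 + 50 = 115, so its missing entry is 127 − 115 = 12.
Column 5: 5 + 7 + 26 + 0 + 24 + 12 + 30 = 104, so its missing entry is 127 − 104 = 23.
Row 2: 16 + 21 + 29 + 34 + 23 + 11 − 20 = 114, so its missing entry is 127 − 114 = 13.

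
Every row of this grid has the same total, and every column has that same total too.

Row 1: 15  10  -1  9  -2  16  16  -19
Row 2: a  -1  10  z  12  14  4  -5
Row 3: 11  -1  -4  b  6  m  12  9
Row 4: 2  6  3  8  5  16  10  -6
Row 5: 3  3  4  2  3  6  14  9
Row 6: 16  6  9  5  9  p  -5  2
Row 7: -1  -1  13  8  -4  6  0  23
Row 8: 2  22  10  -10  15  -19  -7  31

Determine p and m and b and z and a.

p = 2, m = 3, b = 8, z = 14, a = -4

Rows 1 and 4 both sum to 44, so that's the common total.
Row 6: 16 + 6 + 9 + 5 + 9 − 5 + 2 = 42, so its missing entry is 44 − 42 = 2.
Column 1: 15 + 11 + 2 + 3 + 16 − 1 + 2 = 48, so its missing entry is 44 − 48 = -4.
Column 6: 16 + 14 + 16 + 6 + 2 + 6 − 19 = 41, so its missing entry is 44 − 41 = 3.
Row 3: 11 − 1 − 4 + 6 + 3 + 12 + 9 = 36, so its missing entry is 44 − 36 = 8.
Row 2: -4 − 1 + 10 + 12 + 14 + 4 − 5 = 30, so its missing entry is 44 − 30 = 14.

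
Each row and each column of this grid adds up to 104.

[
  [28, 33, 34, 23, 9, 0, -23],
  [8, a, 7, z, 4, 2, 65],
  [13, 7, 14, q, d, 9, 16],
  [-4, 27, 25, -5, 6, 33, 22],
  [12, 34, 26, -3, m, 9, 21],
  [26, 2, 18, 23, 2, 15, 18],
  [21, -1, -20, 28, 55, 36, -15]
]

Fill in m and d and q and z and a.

m = 5, d = 23, q = 22, z = 16, a = 2

The known cells in row 5 total 99, leaving 104 − 99 = 5 for the blank.
The known cells in column 5 total 81, leaving 104 − 81 = 23 for the blank.
The known cells in column 2 total 102, leaving 104 − 102 = 2 for the blank.
The known cells in row 3 total 82, leaving 104 − 82 = 22 for the blank.
The known cells in row 2 total 88, leaving 104 − 88 = 16 for the blank.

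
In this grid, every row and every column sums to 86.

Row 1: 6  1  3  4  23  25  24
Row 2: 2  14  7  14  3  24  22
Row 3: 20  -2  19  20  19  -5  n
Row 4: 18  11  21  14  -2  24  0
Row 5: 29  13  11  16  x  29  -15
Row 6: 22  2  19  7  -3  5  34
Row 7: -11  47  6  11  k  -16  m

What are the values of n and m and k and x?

Row 3 has 20 − 2 + 19 + 20 + 19 − 5 = 71; the blank must be 86 − 71 = 15.
Column 7 has 24 + 22 + 15 + 0 − 15 + 34 = 80; the blank must be 86 − 80 = 6.
Row 7 has -11 + 47 + 6 + 11 − 16 + 6 = 43; the blank must be 86 − 43 = 43.
Row 5 has 29 + 13 + 11 + 16 + 29 − 15 = 83; the blank must be 86 − 83 = 3.

n = 15, m = 6, k = 43, x = 3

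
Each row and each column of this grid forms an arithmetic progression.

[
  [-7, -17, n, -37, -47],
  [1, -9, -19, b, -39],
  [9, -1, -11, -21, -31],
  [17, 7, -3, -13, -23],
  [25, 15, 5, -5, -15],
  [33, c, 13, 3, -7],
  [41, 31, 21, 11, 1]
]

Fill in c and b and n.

c = 23, b = -29, n = -27

Along each row the entries change by -10 per step; down each column they change by 8.
Row 6: from 33 at column 1, stepping by -10 to column 2 gives 23.
Row 2: from 1 at column 1, stepping by -10 to column 4 gives -29.
Row 1: from -7 at column 1, stepping by -10 to column 3 gives -27.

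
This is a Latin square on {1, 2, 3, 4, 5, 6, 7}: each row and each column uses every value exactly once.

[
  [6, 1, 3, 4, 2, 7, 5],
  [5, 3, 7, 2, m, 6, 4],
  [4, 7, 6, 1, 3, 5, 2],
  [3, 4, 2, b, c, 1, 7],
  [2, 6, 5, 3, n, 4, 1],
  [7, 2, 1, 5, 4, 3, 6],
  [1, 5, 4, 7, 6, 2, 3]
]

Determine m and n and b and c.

m = 1, n = 7, b = 6, c = 5

At (row 5, col 5): row 5 already has {1, 2, 3, 4, 5, 6}, so the value is 7.
Cell (4,4): column 4 already has {1, 2, 3, 4, 5, 7} → 6.
At (row 4, col 5): row 4 already has {1, 2, 3, 4, 6, 7}, so the value is 5.
For row 2, column 5: row 2 already has {2, 3, 4, 5, 6, 7}; that leaves 1.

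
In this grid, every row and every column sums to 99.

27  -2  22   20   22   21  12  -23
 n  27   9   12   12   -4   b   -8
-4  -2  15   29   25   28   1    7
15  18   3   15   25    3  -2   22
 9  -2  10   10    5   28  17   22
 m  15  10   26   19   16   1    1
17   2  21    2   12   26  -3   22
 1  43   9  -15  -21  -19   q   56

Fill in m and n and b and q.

Row 8 has 1 + 43 + 9 − 15 − 21 − 19 + 56 = 54; the blank must be 99 − 54 = 45.
Column 7 has 12 + 1 − 2 + 17 + 1 − 3 + 45 = 71; the blank must be 99 − 71 = 28.
Row 2 has 27 + 9 + 12 + 12 − 4 + 28 − 8 = 76; the blank must be 99 − 76 = 23.
Row 6 has 15 + 10 + 26 + 19 + 16 + 1 + 1 = 88; the blank must be 99 − 88 = 11.

m = 11, n = 23, b = 28, q = 45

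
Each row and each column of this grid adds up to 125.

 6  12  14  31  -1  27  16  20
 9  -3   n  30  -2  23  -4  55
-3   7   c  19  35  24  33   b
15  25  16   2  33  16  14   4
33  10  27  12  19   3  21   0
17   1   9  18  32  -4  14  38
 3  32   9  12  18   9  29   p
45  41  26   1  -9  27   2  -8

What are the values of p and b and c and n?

The known cells in row 7 total 112, leaving 125 − 112 = 13 for the blank.
The known cells in row 2 total 108, leaving 125 − 108 = 17 for the blank.
The known cells in column 8 total 122, leaving 125 − 122 = 3 for the blank.
The known cells in row 3 total 118, leaving 125 − 118 = 7 for the blank.

p = 13, b = 3, c = 7, n = 17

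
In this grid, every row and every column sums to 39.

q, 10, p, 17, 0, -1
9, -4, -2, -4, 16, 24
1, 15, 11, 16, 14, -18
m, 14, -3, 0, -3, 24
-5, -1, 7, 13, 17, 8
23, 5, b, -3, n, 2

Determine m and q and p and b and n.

Column 5: 0 + 16 + 14 − 3 + 17 = 44, so its missing entry is 39 − 44 = -5.
Row 4: 14 − 3 + 0 − 3 + 24 = 32, so its missing entry is 39 − 32 = 7.
Column 1: 9 + 1 + 7 − 5 + 23 = 35, so its missing entry is 39 − 35 = 4.
Row 1: 4 + 10 + 17 + 0 − 1 = 30, so its missing entry is 39 − 30 = 9.
Row 6: 23 + 5 − 3 − 5 + 2 = 22, so its missing entry is 39 − 22 = 17.

m = 7, q = 4, p = 9, b = 17, n = -5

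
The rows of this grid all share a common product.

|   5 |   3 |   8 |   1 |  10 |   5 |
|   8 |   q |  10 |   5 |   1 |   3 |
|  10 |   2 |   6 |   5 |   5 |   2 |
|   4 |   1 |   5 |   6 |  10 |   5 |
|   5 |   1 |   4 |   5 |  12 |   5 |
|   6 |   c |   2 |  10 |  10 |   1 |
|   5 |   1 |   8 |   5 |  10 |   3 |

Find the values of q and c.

q = 5, c = 5

Rows 4 and 7 each multiply to 6000, so every row has product 6000.
Row 2: 8×10×5×1×3 = 1200, so the missing entry is 6000 ÷ 1200 = 5.
Row 6: 6×2×10×10×1 = 1200, so the missing entry is 6000 ÷ 1200 = 5.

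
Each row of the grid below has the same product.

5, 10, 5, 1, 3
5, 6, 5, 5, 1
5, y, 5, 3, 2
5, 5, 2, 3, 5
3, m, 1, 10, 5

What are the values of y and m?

y = 5, m = 5

Rows 2 and 4 each multiply to 750, so every row has product 750.
Row 3: 5×5×3×2 = 150, so the missing entry is 750 ÷ 150 = 5.
Row 5: 3×1×10×5 = 150, so the missing entry is 750 ÷ 150 = 5.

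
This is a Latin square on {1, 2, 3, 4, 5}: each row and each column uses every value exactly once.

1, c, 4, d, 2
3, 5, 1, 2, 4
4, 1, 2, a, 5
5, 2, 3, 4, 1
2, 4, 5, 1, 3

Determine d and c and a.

At (row 1, col 2): column 2 already has {1, 2, 4, 5}, so the value is 3.
Cell (1,4): row 1 already has {1, 2, 3, 4} → 5.
At (row 3, col 4): row 3 already has {1, 2, 4, 5}, so the value is 3.

d = 5, c = 3, a = 3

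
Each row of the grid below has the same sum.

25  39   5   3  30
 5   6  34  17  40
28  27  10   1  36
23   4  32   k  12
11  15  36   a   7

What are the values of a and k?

The complete rows each total 102.
Row 5 is missing 102 − 69 = 33 (since 11 + 15 + 36 + 7 = 69).
Row 4 is missing 102 − 71 = 31 (since 23 + 4 + 32 + 12 = 71).

a = 33, k = 31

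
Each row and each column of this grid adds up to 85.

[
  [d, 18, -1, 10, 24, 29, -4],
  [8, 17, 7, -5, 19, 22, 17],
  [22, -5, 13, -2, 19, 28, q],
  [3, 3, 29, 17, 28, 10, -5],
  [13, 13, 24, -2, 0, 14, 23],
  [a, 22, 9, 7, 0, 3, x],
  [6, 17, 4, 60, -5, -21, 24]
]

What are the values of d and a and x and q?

Row 3 has 22 − 5 + 13 − 2 + 19 + 28 = 75; the blank must be 85 − 75 = 10.
Column 7 has -4 + 17 + 10 − 5 + 23 + 24 = 65; the blank must be 85 − 65 = 20.
Row 6 has 22 + 9 + 7 + 0 + 3 + 20 = 61; the blank must be 85 − 61 = 24.
Row 1 has 18 − 1 + 10 + 24 + 29 − 4 = 76; the blank must be 85 − 76 = 9.

d = 9, a = 24, x = 20, q = 10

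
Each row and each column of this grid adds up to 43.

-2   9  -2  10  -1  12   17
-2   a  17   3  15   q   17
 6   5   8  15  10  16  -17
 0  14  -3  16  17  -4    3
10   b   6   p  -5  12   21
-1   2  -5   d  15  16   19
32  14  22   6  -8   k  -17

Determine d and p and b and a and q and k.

Row 7: 32 + 14 + 22 + 6 − 8 − 17 = 49, so its missing entry is 43 − 49 = -6.
Column 6: 12 + 16 − 4 + 12 + 16 − 6 = 46, so its missing entry is 43 − 46 = -3.
Row 2: -2 + 17 + 3 + 15 − 3 + 17 = 47, so its missing entry is 43 − 47 = -4.
Row 6: -1 + 2 − 5 + 15 + 16 + 19 = 46, so its missing entry is 43 − 46 = -3.
Column 4: 10 + 3 + 15 + 16 − 3 + 6 = 47, so its missing entry is 43 − 47 = -4.
Row 5: 10 + 6 − 4 − 5 + 12 + 21 = 40, so its missing entry is 43 − 40 = 3.

d = -3, p = -4, b = 3, a = -4, q = -3, k = -6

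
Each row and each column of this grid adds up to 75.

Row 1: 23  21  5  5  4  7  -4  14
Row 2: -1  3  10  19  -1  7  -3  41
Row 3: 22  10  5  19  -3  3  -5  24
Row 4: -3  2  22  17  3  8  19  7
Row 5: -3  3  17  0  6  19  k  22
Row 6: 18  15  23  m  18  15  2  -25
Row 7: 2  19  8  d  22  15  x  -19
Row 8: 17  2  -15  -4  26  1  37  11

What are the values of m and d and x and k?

Row 6 has 18 + 15 + 23 + 18 + 15 + 2 − 25 = 66; the blank must be 75 − 66 = 9.
Column 4 has 5 + 19 + 19 + 17 + 0 + 9 − 4 = 65; the blank must be 75 − 65 = 10.
Row 7 has 2 + 19 + 8 + 10 + 22 + 15 − 19 = 57; the blank must be 75 − 57 = 18.
Row 5 has -3 + 3 + 17 + 0 + 6 + 19 + 22 = 64; the blank must be 75 − 64 = 11.

m = 9, d = 10, x = 18, k = 11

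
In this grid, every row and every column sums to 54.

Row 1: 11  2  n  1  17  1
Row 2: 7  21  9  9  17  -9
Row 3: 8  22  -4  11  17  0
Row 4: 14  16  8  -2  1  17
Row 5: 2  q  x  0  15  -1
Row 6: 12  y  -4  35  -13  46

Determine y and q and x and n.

y = -22, q = 15, x = 23, n = 22

Row 1 has 11 + 2 + 1 + 17 + 1 = 32; the blank must be 54 − 32 = 22.
Row 6 has 12 − 4 + 35 − 13 + 46 = 76; the blank must be 54 − 76 = -22.
Column 2 has 2 + 21 + 22 + 16 − 22 = 39; the blank must be 54 − 39 = 15.
Row 5 has 2 + 15 + 0 + 15 − 1 = 31; the blank must be 54 − 31 = 23.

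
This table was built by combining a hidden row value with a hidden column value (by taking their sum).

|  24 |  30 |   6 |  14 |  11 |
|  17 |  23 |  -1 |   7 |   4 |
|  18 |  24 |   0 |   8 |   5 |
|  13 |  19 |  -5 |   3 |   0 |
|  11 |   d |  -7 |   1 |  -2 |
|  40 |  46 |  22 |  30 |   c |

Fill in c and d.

c = 27, d = 17

The difference between any two rows is the same in every column — this is an addition table with the headers hidden.
Row 6 minus row 1 is 22 − 6 = 16, so its entry in column 5 is 11 + 16 = 27.
Row 5 minus row 1 is -7 − 6 = -13, so its entry in column 2 is 30 + (-13) = 17.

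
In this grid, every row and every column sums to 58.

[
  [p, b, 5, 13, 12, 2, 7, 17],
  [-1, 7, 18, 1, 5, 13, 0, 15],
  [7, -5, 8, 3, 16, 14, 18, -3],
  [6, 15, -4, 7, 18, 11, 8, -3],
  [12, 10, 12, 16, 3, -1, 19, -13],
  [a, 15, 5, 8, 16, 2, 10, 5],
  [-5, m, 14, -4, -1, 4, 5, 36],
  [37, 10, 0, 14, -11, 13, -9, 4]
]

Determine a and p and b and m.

a = -3, p = 5, b = -3, m = 9

Row 7 has -5 + 14 − 4 − 1 + 4 + 5 + 36 = 49; the blank must be 58 − 49 = 9.
Column 2 has 7 − 5 + 15 + 10 + 15 + 9 + 10 = 61; the blank must be 58 − 61 = -3.
Row 6 has 15 + 5 + 8 + 16 + 2 + 10 + 5 = 61; the blank must be 58 − 61 = -3.
Row 1 has -3 + 5 + 13 + 12 + 2 + 7 + 17 = 53; the blank must be 58 − 53 = 5.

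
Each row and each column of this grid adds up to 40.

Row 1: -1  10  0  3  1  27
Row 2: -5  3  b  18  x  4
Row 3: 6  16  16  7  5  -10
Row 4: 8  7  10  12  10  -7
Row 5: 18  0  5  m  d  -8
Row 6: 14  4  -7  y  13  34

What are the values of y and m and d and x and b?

Column 3: 0 + 16 + 10 + 5 − 7 = 24, so its missing entry is 40 − 24 = 16.
Row 2: -5 + 3 + 16 + 18 + 4 = 36, so its missing entry is 40 − 36 = 4.
Column 5: 1 + 4 + 5 + 10 + 13 = 33, so its missing entry is 40 − 33 = 7.
Row 5: 18 + 0 + 5 + 7 − 8 = 22, so its missing entry is 40 − 22 = 18.
Row 6: 14 + 4 − 7 + 13 + 34 = 58, so its missing entry is 40 − 58 = -18.

y = -18, m = 18, d = 7, x = 4, b = 16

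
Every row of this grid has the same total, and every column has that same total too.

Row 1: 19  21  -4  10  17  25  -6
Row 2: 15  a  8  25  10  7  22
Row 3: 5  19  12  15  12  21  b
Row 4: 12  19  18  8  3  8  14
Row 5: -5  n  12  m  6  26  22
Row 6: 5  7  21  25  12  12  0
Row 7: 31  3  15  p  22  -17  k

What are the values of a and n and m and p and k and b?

a = -5, n = 18, m = 3, p = -4, k = 32, b = -2

Rows 1 and 4 both sum to 82, so that's the common total.
Row 2: 15 + 8 + 25 + 10 + 7 + 22 = 87, so its missing entry is 82 − 87 = -5.
Row 3: 5 + 19 + 12 + 15 + 12 + 21 = 84, so its missing entry is 82 − 84 = -2.
Column 7: -6 + 22 − 2 + 14 + 22 + 0 = 50, so its missing entry is 82 − 50 = 32.
Row 7: 31 + 3 + 15 + 22 − 17 + 32 = 86, so its missing entry is 82 − 86 = -4.
Column 4: 10 + 25 + 15 + 8 + 25 − 4 = 79, so its missing entry is 82 − 79 = 3.
Row 5: -5 + 12 + 3 + 6 + 26 + 22 = 64, so its missing entry is 82 − 64 = 18.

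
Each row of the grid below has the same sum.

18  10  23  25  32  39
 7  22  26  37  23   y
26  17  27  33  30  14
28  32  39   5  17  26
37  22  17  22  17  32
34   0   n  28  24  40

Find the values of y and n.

y = 32, n = 21

Row 1 sums to 147 and so does row 4; that's the common total.
In row 2 the known cells total 115, leaving 147 − 115 = 32.
In row 6 the known cells total 126, leaving 147 − 126 = 21.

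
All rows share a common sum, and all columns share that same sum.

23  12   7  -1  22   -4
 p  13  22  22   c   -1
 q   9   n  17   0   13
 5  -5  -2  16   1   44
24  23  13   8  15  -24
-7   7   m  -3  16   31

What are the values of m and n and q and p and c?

m = 15, n = 4, q = 16, p = -2, c = 5

Rows 1 and 4 both sum to 59, so that's the common total.
The known cells in column 5 total 54, leaving 59 − 54 = 5 for the blank.
The known cells in row 2 total 61, leaving 59 − 61 = -2 for the blank.
The known cells in column 1 total 43, leaving 59 − 43 = 16 for the blank.
The known cells in row 3 total 55, leaving 59 − 55 = 4 for the blank.
The known cells in row 6 total 44, leaving 59 − 44 = 15 for the blank.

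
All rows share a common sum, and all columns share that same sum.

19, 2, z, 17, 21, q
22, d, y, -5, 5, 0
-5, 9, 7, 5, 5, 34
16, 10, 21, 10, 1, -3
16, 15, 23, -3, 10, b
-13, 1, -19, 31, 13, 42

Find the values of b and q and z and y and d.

Rows 3 and 4 both sum to 55, so that's the common total.
Column 2: 2 + 9 + 10 + 15 + 1 = 37, so its missing entry is 55 − 37 = 18.
Row 2: 22 + 18 − 5 + 5 + 0 = 40, so its missing entry is 55 − 40 = 15.
Row 5: 16 + 15 + 23 − 3 + 10 = 61, so its missing entry is 55 − 61 = -6.
Column 3: 15 + 7 + 21 + 23 − 19 = 47, so its missing entry is 55 − 47 = 8.
Row 1: 19 + 2 + 8 + 17 + 21 = 67, so its missing entry is 55 − 67 = -12.

b = -6, q = -12, z = 8, y = 15, d = 18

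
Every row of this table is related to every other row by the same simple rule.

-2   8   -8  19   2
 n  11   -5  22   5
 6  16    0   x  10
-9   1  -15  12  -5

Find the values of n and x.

n = 1, x = 27

The difference between any two rows is the same in every column — this is an addition table with the headers hidden.
Row 2 minus row 1 is 5 − 2 = 3, so its entry in column 1 is -2 + 3 = 1.
Row 3 minus row 1 is 10 − 2 = 8, so its entry in column 4 is 19 + 8 = 27.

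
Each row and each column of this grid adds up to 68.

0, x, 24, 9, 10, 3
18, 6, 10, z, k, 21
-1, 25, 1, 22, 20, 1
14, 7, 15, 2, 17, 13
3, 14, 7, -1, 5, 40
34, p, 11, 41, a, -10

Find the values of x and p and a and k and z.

x = 22, p = -6, a = -2, k = 18, z = -5

The known cells in row 1 total 46, leaving 68 − 46 = 22 for the blank.
The known cells in column 2 total 74, leaving 68 − 74 = -6 for the blank.
The known cells in row 6 total 70, leaving 68 − 70 = -2 for the blank.
The known cells in column 5 total 50, leaving 68 − 50 = 18 for the blank.
The known cells in row 2 total 73, leaving 68 − 73 = -5 for the blank.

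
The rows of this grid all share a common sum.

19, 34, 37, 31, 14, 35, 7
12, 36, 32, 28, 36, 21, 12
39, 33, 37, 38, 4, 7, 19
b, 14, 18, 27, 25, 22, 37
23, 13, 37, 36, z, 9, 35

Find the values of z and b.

The complete rows each total 177.
Row 5 is missing 177 − 153 = 24 (since 23 + 13 + 37 + 36 + 9 + 35 = 153).
Row 4 is missing 177 − 143 = 34 (since 14 + 18 + 27 + 25 + 22 + 37 = 143).

z = 24, b = 34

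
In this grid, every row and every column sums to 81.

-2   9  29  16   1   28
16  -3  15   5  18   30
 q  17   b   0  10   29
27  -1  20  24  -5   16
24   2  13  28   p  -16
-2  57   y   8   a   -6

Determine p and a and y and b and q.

p = 30, a = 27, y = -3, b = 7, q = 18

Row 5 has 24 + 2 + 13 + 28 − 16 = 51; the blank must be 81 − 51 = 30.
Column 5 has 1 + 18 + 10 − 5 + 30 = 54; the blank must be 81 − 54 = 27.
Column 1 has -2 + 16 + 27 + 24 − 2 = 63; the blank must be 81 − 63 = 18.
Row 3 has 18 + 17 + 0 + 10 + 29 = 74; the blank must be 81 − 74 = 7.
Row 6 has -2 + 57 + 8 + 27 − 6 = 84; the blank must be 81 − 84 = -3.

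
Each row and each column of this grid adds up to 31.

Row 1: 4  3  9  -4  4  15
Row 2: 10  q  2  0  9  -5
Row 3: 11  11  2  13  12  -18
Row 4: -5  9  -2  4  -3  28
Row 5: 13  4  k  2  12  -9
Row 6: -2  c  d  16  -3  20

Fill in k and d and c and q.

k = 9, d = 11, c = -11, q = 15

Row 2 has 10 + 2 + 0 + 9 − 5 = 16; the blank must be 31 − 16 = 15.
Column 2 has 3 + 15 + 11 + 9 + 4 = 42; the blank must be 31 − 42 = -11.
Row 5 has 13 + 4 + 2 + 12 − 9 = 22; the blank must be 31 − 22 = 9.
Row 6 has -2 − 11 + 16 − 3 + 20 = 20; the blank must be 31 − 20 = 11.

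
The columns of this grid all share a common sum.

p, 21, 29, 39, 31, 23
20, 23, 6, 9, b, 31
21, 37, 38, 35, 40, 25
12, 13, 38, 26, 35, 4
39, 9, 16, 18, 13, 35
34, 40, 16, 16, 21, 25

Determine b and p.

b = 3, p = 17

Columns 3 and 4 both add up to 143, so every column sums to 143.
Column 5: 31 + 40 + 35 + 13 + 21 = 140, so the missing entry is 143 − 140 = 3.
Column 1: 20 + 21 + 12 + 39 + 34 = 126, so the missing entry is 143 − 126 = 17.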